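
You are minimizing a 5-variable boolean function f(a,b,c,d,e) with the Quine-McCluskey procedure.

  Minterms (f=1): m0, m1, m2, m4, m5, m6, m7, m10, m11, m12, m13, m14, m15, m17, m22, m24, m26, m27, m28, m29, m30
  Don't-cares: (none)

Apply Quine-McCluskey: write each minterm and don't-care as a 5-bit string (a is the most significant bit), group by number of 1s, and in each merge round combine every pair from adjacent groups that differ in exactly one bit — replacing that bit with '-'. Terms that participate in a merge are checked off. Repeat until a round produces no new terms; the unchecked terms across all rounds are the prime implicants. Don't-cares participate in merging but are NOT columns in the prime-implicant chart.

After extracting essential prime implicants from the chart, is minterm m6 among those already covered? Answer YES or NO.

YES

Round 0: 00000✓ 00001✓ 00010✓ 00100✓ 00101✓ 00110✓ 00111✓ 01010✓ 01011✓ 01100✓ 01101✓ 01110✓ 01111✓ 10001✓ 10110✓ 11000✓ 11010✓ 11011✓ 11100✓ 11101✓ 11110✓
Round 1: -0001 -0110✓ -1010✓ -1011✓ -1100✓ -1101✓ -1110✓ 0-010✓ 0-100✓ 0-101✓ 0-110✓ 0-111✓ 00-00✓ 00-01✓ 00-10✓ 000-0✓ 0000-✓ 001-0✓ 001-1✓ 0010-✓ 0011-✓ 01-10✓ 01-11✓ 0101-✓ 011-0✓ 011-1✓ 0110-✓ 0111-✓ 1-110✓ 11-00✓ 11-10✓ 110-0✓ 1101-✓ 111-0✓ 1110-✓
Round 2: --110 -1-10 -101- -11-0 -110- 0--10 0-1-0✓ 0-1-1✓ 0-10-✓ 0-11-✓ 00--0 00-0- 001--✓ 01-1- 011--✓ 11--0
Round 3: 0-1--
PIs = {--110, -0001, -1-10, -101-, -11-0, -110-, 0--10, 0-1--, 00--0, 00-0-, 01-1-, 11--0}
Coverage chart:
  m0: 00--0,00-0-
  m1: -0001,00-0-
  m2: 0--10,00--0
  m4: 0-1--,00--0,00-0-
  m5: 0-1--,00-0-
  m6: --110,0--10,0-1--,00--0
  m7: 0-1-- ←essential
  m10: -1-10,-101-,0--10,01-1-
  m11: -101-,01-1-
  m12: -11-0,-110-,0-1--
  m13: -110-,0-1--
  m14: --110,-1-10,-11-0,0--10,0-1--,01-1-
  m15: 0-1--,01-1-
  m17: -0001 ←essential
  m22: --110 ←essential
  m24: 11--0 ←essential
  m26: -1-10,-101-,11--0
  m27: -101- ←essential
  m28: -11-0,-110-,11--0
  m29: -110- ←essential
  m30: --110,-1-10,-11-0,11--0
Essential: --110, -0001, -101-, -110-, 0-1--, 11--0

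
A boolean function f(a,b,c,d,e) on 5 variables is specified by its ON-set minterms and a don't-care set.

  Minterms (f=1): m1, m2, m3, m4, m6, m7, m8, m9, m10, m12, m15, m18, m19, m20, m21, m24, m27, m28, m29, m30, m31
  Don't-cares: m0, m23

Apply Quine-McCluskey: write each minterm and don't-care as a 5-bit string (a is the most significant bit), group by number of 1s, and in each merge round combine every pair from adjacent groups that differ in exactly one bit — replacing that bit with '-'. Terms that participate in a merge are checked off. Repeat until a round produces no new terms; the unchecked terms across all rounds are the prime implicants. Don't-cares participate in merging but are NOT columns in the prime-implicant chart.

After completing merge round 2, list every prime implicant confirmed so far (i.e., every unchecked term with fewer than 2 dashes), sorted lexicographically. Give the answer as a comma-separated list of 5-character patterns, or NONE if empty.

size-2^0 implicants → 00000(✓)  00001(✓)  00010(✓)  00011(✓)  00100(✓)  00110(✓)  00111(✓)  01000(✓)  01001(✓)  01010(✓)  01100(✓)  01111(✓)  10010(✓)  10011(✓)  10100(✓)  10101(✓)  10111(✓)  11000(✓)  11011(✓)  11100(✓)  11101(✓)  11110(✓)  11111(✓)
size-2^1 implicants → -0010(✓)  -0011(✓)  -0100(✓)  -0111(✓)  -1000(✓)  -1100(✓)  -1111(✓)  0-000(✓)  0-001(✓)  0-010(✓)  0-100(✓)  0-111(✓)  00-00(✓)  00-10(✓)  00-11(✓)  000-0(✓)  000-1(✓)  0000-(✓)  0001-(✓)  001-0(✓)  0011-(✓)  01-00(✓)  010-0(✓)  0100-(✓)  1-011(✓)  1-100(✓)  1-101(✓)  1-111(✓)  10-11(✓)  1001-(✓)  101-1(✓)  1010-(✓)  11-00(✓)  11-11(✓)  111-0(✓)  111-1(✓)  1110-(✓)  1111-(✓)
size-2^2 implicants → --100  --111  -0-11  -001-  -1-00  0--00  0-0-0  0-00-  00--0  00-1-  000--  1--11  1-1-1  1-10-  111--
Unchecked terms (primes): --100, --111, -0-11, -001-, -1-00, 0--00, 0-0-0, 0-00-, 00--0, 00-1-, 000--, 1--11, 1-1-1, 1-10-, 111--

NONE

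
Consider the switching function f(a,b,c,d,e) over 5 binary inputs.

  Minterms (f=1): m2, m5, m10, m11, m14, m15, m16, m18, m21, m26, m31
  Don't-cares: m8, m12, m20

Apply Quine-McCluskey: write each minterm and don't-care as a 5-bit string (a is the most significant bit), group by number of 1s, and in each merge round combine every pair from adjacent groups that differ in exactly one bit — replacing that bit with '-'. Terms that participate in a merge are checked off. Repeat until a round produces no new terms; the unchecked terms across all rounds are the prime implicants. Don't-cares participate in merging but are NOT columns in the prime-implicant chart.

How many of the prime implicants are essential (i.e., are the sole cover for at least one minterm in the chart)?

4

[col 0] 00010*, 00101*, 01000*, 01010*, 01011*, 01100*, 01110*, 01111*, 10000*, 10010*, 10100*, 10101*, 11010*, 11111*
[col 1] -0010*, -0101, -1010*, -1111, 0-010*, 01-00*, 01-10*, 01-11*, 010-0*, 0101-*, 011-0*, 0111-*, 1-010*, 10-00, 100-0, 1010-
[col 2] --010, 01--0, 01-1-
Prime implicants: --010, -0101, -1111, 01--0, 01-1-, 10-00, 100-0, 1010-
PI chart (minterm → PIs covering it):
  2 | --010  (sole → essential)
  5 | -0101  (sole → essential)
  10 | --010,01--0,01-1-
  11 | 01-1-  (sole → essential)
  14 | 01--0,01-1-
  15 | -1111,01-1-
  16 | 10-00,100-0
  18 | --010,100-0
  21 | -0101,1010-
  26 | --010  (sole → essential)
  31 | -1111  (sole → essential)
Essential prime implicants: --010, -0101, -1111, 01-1-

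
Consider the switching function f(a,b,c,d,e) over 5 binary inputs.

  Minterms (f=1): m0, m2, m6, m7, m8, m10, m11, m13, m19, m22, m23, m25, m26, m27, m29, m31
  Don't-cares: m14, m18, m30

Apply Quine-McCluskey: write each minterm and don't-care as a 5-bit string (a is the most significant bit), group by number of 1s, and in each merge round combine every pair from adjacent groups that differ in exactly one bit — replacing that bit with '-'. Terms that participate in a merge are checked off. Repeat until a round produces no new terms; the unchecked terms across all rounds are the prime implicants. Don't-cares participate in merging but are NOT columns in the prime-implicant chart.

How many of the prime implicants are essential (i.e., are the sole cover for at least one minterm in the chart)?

6

size-2^0 implicants → 00000(✓)  00010(✓)  00110(✓)  00111(✓)  01000(✓)  01010(✓)  01011(✓)  01101(✓)  01110(✓)  10010(✓)  10011(✓)  10110(✓)  10111(✓)  11001(✓)  11010(✓)  11011(✓)  11101(✓)  11110(✓)  11111(✓)
size-2^1 implicants → -0010(✓)  -0110(✓)  -0111(✓)  -1010(✓)  -1011(✓)  -1101  -1110(✓)  0-000(✓)  0-010(✓)  0-110(✓)  00-10(✓)  000-0(✓)  0011-(✓)  01-10(✓)  010-0(✓)  0101-(✓)  1-010(✓)  1-011(✓)  1-110(✓)  1-111(✓)  10-10(✓)  10-11(✓)  1001-(✓)  1011-(✓)  11-01(✓)  11-10(✓)  11-11(✓)  110-1(✓)  1101-(✓)  111-1(✓)  1111-(✓)
size-2^2 implicants → --010(✓)  --110(✓)  -0-10(✓)  -011-  -1-10(✓)  -101-  0--10(✓)  0-0-0  1--10(✓)  1--11(✓)  1-01-(✓)  1-11-(✓)  10-1-(✓)  11--1  11-1-(✓)
size-2^3 implicants → ---10  1--1-
Unchecked terms (primes): ---10, -011-, -101-, -1101, 0-0-0, 1--1-, 11--1
Minterm coverage:
  m0 ⊆ 0-0-0 [E]
  m2 ⊆ ---10,0-0-0
  m6 ⊆ ---10,-011-
  m7 ⊆ -011- [E]
  m8 ⊆ 0-0-0 [E]
  m10 ⊆ ---10,-101-,0-0-0
  m11 ⊆ -101- [E]
  m13 ⊆ -1101 [E]
  m19 ⊆ 1--1- [E]
  m22 ⊆ ---10,-011-,1--1-
  m23 ⊆ -011-,1--1-
  m25 ⊆ 11--1 [E]
  m26 ⊆ ---10,-101-,1--1-
  m27 ⊆ -101-,1--1-,11--1
  m29 ⊆ -1101,11--1
  m31 ⊆ 1--1-,11--1
E = {-011-, -101-, -1101, 0-0-0, 1--1-, 11--1}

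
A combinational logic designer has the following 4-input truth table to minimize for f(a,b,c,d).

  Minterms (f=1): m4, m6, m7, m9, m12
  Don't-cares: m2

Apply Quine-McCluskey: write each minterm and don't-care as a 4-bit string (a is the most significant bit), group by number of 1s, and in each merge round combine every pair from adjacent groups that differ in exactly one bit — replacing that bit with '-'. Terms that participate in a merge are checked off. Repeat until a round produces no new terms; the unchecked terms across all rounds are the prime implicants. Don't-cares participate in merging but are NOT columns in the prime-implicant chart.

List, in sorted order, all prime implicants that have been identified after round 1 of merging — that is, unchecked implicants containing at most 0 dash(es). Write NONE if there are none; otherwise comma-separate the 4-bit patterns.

1001

[col 0] 0010*, 0100*, 0110*, 0111*, 1001, 1100*
[col 1] -100, 0-10, 01-0, 011-
Prime implicants: -100, 0-10, 01-0, 011-, 1001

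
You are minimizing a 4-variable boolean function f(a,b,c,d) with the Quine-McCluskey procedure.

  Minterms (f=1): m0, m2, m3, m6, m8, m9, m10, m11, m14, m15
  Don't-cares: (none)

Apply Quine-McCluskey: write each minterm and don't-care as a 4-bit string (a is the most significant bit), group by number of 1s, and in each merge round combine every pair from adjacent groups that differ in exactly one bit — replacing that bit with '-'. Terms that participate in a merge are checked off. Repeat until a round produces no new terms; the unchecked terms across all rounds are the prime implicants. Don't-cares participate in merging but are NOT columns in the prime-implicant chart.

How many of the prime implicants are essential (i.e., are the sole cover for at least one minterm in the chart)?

size-2^0 implicants → 0000(✓)  0010(✓)  0011(✓)  0110(✓)  1000(✓)  1001(✓)  1010(✓)  1011(✓)  1110(✓)  1111(✓)
size-2^1 implicants → -000(✓)  -010(✓)  -011(✓)  -110(✓)  0-10(✓)  00-0(✓)  001-(✓)  1-10(✓)  1-11(✓)  10-0(✓)  10-1(✓)  100-(✓)  101-(✓)  111-(✓)
size-2^2 implicants → --10  -0-0  -01-  1-1-  10--
Unchecked terms (primes): --10, -0-0, -01-, 1-1-, 10--
Minterm coverage:
  m0 ⊆ -0-0 [E]
  m2 ⊆ --10,-0-0,-01-
  m3 ⊆ -01- [E]
  m6 ⊆ --10 [E]
  m8 ⊆ -0-0,10--
  m9 ⊆ 10-- [E]
  m10 ⊆ --10,-0-0,-01-,1-1-,10--
  m11 ⊆ -01-,1-1-,10--
  m14 ⊆ --10,1-1-
  m15 ⊆ 1-1- [E]
E = {--10, -0-0, -01-, 1-1-, 10--}

5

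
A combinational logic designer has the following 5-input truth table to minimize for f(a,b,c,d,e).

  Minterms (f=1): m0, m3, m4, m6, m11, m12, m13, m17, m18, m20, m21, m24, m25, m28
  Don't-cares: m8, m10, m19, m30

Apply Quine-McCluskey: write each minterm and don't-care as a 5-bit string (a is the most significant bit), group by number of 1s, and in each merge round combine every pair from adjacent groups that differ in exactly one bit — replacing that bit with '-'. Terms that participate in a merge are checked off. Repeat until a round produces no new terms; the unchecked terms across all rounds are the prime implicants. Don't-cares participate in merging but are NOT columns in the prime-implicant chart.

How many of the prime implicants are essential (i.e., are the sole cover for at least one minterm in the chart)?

4

[col 0] 00000*, 00011*, 00100*, 00110*, 01000*, 01010*, 01011*, 01100*, 01101*, 10001*, 10010*, 10011*, 10100*, 10101*, 11000*, 11001*, 11100*, 11110*
[col 1] -0011, -0100*, -1000*, -1100*, 0-000*, 0-011, 0-100*, 00-00*, 001-0, 01-00*, 010-0, 0101-, 0110-, 1-001, 1-100*, 10-01, 100-1, 1001-, 1010-, 11-00*, 1100-, 111-0
[col 2] --100, -1-00, 0--00
Prime implicants: --100, -0011, -1-00, 0--00, 0-011, 001-0, 010-0, 0101-, 0110-, 1-001, 10-01, 100-1, 1001-, 1010-, 1100-, 111-0
PI chart (minterm → PIs covering it):
  0 | 0--00  (sole → essential)
  3 | -0011,0-011
  4 | --100,0--00,001-0
  6 | 001-0  (sole → essential)
  11 | 0-011,0101-
  12 | --100,-1-00,0--00,0110-
  13 | 0110-  (sole → essential)
  17 | 1-001,10-01,100-1
  18 | 1001-  (sole → essential)
  20 | --100,1010-
  21 | 10-01,1010-
  24 | -1-00,1100-
  25 | 1-001,1100-
  28 | --100,-1-00,111-0
Essential prime implicants: 0--00, 001-0, 0110-, 1001-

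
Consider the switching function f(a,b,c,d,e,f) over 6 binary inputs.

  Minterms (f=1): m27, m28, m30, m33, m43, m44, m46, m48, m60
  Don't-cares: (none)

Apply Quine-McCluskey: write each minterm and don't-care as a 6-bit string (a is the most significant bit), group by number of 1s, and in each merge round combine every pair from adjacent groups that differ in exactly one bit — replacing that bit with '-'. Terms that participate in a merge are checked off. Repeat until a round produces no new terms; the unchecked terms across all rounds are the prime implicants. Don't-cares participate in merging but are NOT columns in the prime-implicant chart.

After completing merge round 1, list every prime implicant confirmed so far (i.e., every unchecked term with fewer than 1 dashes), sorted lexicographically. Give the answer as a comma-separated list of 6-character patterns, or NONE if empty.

011011, 100001, 101011, 110000

[col 0] 011011, 011100*, 011110*, 100001, 101011, 101100*, 101110*, 110000, 111100*
[col 1] -11100, 0111-0, 1-1100, 1011-0
Prime implicants: -11100, 011011, 0111-0, 1-1100, 100001, 101011, 1011-0, 110000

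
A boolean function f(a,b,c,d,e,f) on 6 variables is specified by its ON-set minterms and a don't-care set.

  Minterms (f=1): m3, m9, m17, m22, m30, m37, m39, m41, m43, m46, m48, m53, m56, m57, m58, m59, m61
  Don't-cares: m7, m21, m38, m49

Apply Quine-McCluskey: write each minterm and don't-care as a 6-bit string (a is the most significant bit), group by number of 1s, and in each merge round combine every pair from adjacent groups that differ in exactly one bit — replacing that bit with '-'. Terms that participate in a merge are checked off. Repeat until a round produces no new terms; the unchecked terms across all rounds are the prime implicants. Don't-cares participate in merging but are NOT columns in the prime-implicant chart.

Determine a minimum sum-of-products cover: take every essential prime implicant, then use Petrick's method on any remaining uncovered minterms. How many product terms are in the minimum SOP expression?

10

[col 0] 000011*, 000111*, 001001*, 010001*, 010101*, 010110*, 011110*, 100101*, 100110*, 100111*, 101001*, 101011*, 101110*, 110000*, 110001*, 110101*, 111000*, 111001*, 111010*, 111011*, 111101*
[col 1] -00111, -01001, -10001*, -10101*, 000-11, 01-110, 010-01*, 1-0101, 1-1001*, 1-1011*, 10-110, 1001-1, 10011-, 1010-1*, 11-000*, 11-001*, 11-101*, 110-01*, 11000-*, 111-01*, 1110-0*, 1110-1*, 11100-*, 11101-*
[col 2] -10-01, 1-10-1, 11--01, 11-00-, 1110--
Prime implicants: -00111, -01001, -10-01, 000-11, 01-110, 1-0101, 1-10-1, 10-110, 1001-1, 10011-, 11--01, 11-00-, 1110--
PI chart (minterm → PIs covering it):
  3 | 000-11  (sole → essential)
  9 | -01001  (sole → essential)
  17 | -10-01  (sole → essential)
  22 | 01-110  (sole → essential)
  30 | 01-110  (sole → essential)
  37 | 1-0101,1001-1
  39 | -00111,1001-1,10011-
  41 | -01001,1-10-1
  43 | 1-10-1  (sole → essential)
  46 | 10-110  (sole → essential)
  48 | 11-00-  (sole → essential)
  53 | -10-01,1-0101,11--01
  56 | 11-00-,1110--
  57 | 1-10-1,11--01,11-00-,1110--
  58 | 1110--  (sole → essential)
  59 | 1-10-1,1110--
  61 | 11--01  (sole → essential)
Essential prime implicants: -01001, -10-01, 000-11, 01-110, 1-10-1, 10-110, 11--01, 11-00-, 1110--
Petrick residual → 1001-1
Minimum SOP uses 10 PIs: b'cd'e'f + bc'e'f + a'b'c'ef + a'bdef' + acd'f + ab'def' + ab'c'df + abe'f + abd'e' + abcd'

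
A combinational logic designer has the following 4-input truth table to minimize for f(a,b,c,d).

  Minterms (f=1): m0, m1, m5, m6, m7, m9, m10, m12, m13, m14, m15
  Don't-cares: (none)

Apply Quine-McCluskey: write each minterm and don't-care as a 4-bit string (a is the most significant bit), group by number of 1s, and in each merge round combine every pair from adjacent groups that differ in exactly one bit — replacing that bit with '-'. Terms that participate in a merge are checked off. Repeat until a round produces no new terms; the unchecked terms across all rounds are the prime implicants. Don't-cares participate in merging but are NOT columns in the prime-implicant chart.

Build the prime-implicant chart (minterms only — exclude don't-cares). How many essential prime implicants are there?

[col 0] 0000*, 0001*, 0101*, 0110*, 0111*, 1001*, 1010*, 1100*, 1101*, 1110*, 1111*
[col 1] -001*, -101*, -110*, -111*, 0-01*, 000-, 01-1*, 011-*, 1-01*, 1-10, 11-0*, 11-1*, 110-*, 111-*
[col 2] --01, -1-1, -11-, 11--
Prime implicants: --01, -1-1, -11-, 000-, 1-10, 11--
PI chart (minterm → PIs covering it):
  0 | 000-  (sole → essential)
  1 | --01,000-
  5 | --01,-1-1
  6 | -11-  (sole → essential)
  7 | -1-1,-11-
  9 | --01  (sole → essential)
  10 | 1-10  (sole → essential)
  12 | 11--  (sole → essential)
  13 | --01,-1-1,11--
  14 | -11-,1-10,11--
  15 | -1-1,-11-,11--
Essential prime implicants: --01, -11-, 000-, 1-10, 11--

5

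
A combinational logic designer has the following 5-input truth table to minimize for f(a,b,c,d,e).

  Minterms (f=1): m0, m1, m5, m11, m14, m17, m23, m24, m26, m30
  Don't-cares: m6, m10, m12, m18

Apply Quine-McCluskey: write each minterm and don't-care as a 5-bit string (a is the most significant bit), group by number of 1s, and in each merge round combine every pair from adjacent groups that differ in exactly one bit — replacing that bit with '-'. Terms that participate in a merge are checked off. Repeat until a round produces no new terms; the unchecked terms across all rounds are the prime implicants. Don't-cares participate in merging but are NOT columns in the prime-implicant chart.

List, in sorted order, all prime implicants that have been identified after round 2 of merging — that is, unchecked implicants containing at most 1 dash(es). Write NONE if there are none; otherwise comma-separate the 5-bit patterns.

Round 0: 00000✓ 00001✓ 00101✓ 00110✓ 01010✓ 01011✓ 01100✓ 01110✓ 10001✓ 10010✓ 10111 11000✓ 11010✓ 11110✓
Round 1: -0001 -1010✓ -1110✓ 0-110 00-01 0000- 01-10✓ 0101- 011-0 1-010 11-10✓ 110-0
Round 2: -1-10
PIs = {-0001, -1-10, 0-110, 00-01, 0000-, 0101-, 011-0, 1-010, 10111, 110-0}

-0001, 0-110, 00-01, 0000-, 0101-, 011-0, 1-010, 10111, 110-0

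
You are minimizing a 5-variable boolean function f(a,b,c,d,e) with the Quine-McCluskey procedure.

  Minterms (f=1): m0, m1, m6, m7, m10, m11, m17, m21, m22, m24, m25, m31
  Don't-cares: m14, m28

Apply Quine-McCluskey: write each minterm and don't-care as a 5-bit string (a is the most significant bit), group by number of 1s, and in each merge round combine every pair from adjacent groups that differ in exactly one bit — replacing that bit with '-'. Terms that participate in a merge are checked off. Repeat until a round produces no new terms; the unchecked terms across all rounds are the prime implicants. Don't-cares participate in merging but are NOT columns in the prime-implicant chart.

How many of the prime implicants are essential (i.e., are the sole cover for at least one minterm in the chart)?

6

size-2^0 implicants → 00000(✓)  00001(✓)  00110(✓)  00111(✓)  01010(✓)  01011(✓)  01110(✓)  10001(✓)  10101(✓)  10110(✓)  11000(✓)  11001(✓)  11100(✓)  11111
size-2^1 implicants → -0001  -0110  0-110  0000-  0011-  01-10  0101-  1-001  10-01  11-00  1100-
Unchecked terms (primes): -0001, -0110, 0-110, 0000-, 0011-, 01-10, 0101-, 1-001, 10-01, 11-00, 1100-, 11111
Minterm coverage:
  m0 ⊆ 0000- [E]
  m1 ⊆ -0001,0000-
  m6 ⊆ -0110,0-110,0011-
  m7 ⊆ 0011- [E]
  m10 ⊆ 01-10,0101-
  m11 ⊆ 0101- [E]
  m17 ⊆ -0001,1-001,10-01
  m21 ⊆ 10-01 [E]
  m22 ⊆ -0110 [E]
  m24 ⊆ 11-00,1100-
  m25 ⊆ 1-001,1100-
  m31 ⊆ 11111 [E]
E = {-0110, 0000-, 0011-, 0101-, 10-01, 11111}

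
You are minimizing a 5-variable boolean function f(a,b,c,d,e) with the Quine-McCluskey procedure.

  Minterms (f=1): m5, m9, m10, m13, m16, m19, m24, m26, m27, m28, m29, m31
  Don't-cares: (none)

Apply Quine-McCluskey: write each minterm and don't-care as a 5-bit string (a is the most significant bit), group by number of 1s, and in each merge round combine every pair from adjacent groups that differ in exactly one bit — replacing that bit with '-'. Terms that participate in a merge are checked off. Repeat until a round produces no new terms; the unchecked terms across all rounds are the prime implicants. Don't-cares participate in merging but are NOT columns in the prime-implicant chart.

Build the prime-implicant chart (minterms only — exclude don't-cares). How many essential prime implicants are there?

Round 0: 00101✓ 01001✓ 01010✓ 01101✓ 10000✓ 10011✓ 11000✓ 11010✓ 11011✓ 11100✓ 11101✓ 11111✓
Round 1: -1010 -1101 0-101 01-01 1-000 1-011 11-00 11-11 110-0 1101- 111-1 1110-
PIs = {-1010, -1101, 0-101, 01-01, 1-000, 1-011, 11-00, 11-11, 110-0, 1101-, 111-1, 1110-}
Coverage chart:
  m5: 0-101 ←essential
  m9: 01-01 ←essential
  m10: -1010 ←essential
  m13: -1101,0-101,01-01
  m16: 1-000 ←essential
  m19: 1-011 ←essential
  m24: 1-000,11-00,110-0
  m26: -1010,110-0,1101-
  m27: 1-011,11-11,1101-
  m28: 11-00,1110-
  m29: -1101,111-1,1110-
  m31: 11-11,111-1
Essential: -1010, 0-101, 01-01, 1-000, 1-011

5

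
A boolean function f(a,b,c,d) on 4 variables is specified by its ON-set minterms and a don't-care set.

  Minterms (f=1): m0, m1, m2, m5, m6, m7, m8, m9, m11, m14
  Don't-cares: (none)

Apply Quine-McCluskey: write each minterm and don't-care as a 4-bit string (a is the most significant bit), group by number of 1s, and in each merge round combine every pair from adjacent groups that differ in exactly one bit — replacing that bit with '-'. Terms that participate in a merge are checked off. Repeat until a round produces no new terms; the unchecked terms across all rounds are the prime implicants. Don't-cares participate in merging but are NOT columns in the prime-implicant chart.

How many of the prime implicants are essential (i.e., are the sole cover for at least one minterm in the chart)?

3

size-2^0 implicants → 0000(✓)  0001(✓)  0010(✓)  0101(✓)  0110(✓)  0111(✓)  1000(✓)  1001(✓)  1011(✓)  1110(✓)
size-2^1 implicants → -000(✓)  -001(✓)  -110  0-01  0-10  00-0  000-(✓)  01-1  011-  10-1  100-(✓)
size-2^2 implicants → -00-
Unchecked terms (primes): -00-, -110, 0-01, 0-10, 00-0, 01-1, 011-, 10-1
Minterm coverage:
  m0 ⊆ -00-,00-0
  m1 ⊆ -00-,0-01
  m2 ⊆ 0-10,00-0
  m5 ⊆ 0-01,01-1
  m6 ⊆ -110,0-10,011-
  m7 ⊆ 01-1,011-
  m8 ⊆ -00- [E]
  m9 ⊆ -00-,10-1
  m11 ⊆ 10-1 [E]
  m14 ⊆ -110 [E]
E = {-00-, -110, 10-1}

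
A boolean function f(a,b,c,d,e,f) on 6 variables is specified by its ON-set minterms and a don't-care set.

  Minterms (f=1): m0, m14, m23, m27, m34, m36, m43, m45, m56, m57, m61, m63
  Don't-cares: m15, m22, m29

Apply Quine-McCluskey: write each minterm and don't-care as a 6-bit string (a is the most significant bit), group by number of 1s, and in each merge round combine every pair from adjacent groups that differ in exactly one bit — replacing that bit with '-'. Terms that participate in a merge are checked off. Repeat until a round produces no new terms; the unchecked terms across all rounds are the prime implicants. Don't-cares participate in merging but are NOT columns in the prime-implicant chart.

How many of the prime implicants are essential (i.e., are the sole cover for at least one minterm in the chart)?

10

size-2^0 implicants → 000000  001110(✓)  001111(✓)  010110(✓)  010111(✓)  011011  011101(✓)  100010  100100  101011  101101(✓)  111000(✓)  111001(✓)  111101(✓)  111111(✓)
size-2^1 implicants → -11101  00111-  01011-  1-1101  111-01  11100-  1111-1
Unchecked terms (primes): -11101, 000000, 00111-, 01011-, 011011, 1-1101, 100010, 100100, 101011, 111-01, 11100-, 1111-1
Minterm coverage:
  m0 ⊆ 000000 [E]
  m14 ⊆ 00111- [E]
  m23 ⊆ 01011- [E]
  m27 ⊆ 011011 [E]
  m34 ⊆ 100010 [E]
  m36 ⊆ 100100 [E]
  m43 ⊆ 101011 [E]
  m45 ⊆ 1-1101 [E]
  m56 ⊆ 11100- [E]
  m57 ⊆ 111-01,11100-
  m61 ⊆ -11101,1-1101,111-01,1111-1
  m63 ⊆ 1111-1 [E]
E = {000000, 00111-, 01011-, 011011, 1-1101, 100010, 100100, 101011, 11100-, 1111-1}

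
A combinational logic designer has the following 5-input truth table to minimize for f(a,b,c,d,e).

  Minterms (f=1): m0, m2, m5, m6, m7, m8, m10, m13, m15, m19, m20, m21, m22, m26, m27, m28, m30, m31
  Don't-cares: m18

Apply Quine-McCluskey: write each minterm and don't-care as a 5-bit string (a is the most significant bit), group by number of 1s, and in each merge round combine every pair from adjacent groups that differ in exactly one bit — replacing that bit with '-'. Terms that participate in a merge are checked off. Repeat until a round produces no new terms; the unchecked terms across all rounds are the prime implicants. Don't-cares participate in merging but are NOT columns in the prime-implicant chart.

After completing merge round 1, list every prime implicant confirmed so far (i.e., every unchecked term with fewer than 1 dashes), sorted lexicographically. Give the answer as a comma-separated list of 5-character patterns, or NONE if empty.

NONE

size-2^0 implicants → 00000(✓)  00010(✓)  00101(✓)  00110(✓)  00111(✓)  01000(✓)  01010(✓)  01101(✓)  01111(✓)  10010(✓)  10011(✓)  10100(✓)  10101(✓)  10110(✓)  11010(✓)  11011(✓)  11100(✓)  11110(✓)  11111(✓)
size-2^1 implicants → -0010(✓)  -0101  -0110(✓)  -1010(✓)  -1111  0-000(✓)  0-010(✓)  0-101(✓)  0-111(✓)  00-10(✓)  000-0(✓)  001-1(✓)  0011-  010-0(✓)  011-1(✓)  1-010(✓)  1-011(✓)  1-100(✓)  1-110(✓)  10-10(✓)  1001-(✓)  101-0(✓)  1010-  11-10(✓)  11-11(✓)  1101-(✓)  111-0(✓)  1111-(✓)
size-2^2 implicants → --010  -0-10  0-0-0  0-1-1  1--10  1-01-  1-1-0  11-1-
Unchecked terms (primes): --010, -0-10, -0101, -1111, 0-0-0, 0-1-1, 0011-, 1--10, 1-01-, 1-1-0, 1010-, 11-1-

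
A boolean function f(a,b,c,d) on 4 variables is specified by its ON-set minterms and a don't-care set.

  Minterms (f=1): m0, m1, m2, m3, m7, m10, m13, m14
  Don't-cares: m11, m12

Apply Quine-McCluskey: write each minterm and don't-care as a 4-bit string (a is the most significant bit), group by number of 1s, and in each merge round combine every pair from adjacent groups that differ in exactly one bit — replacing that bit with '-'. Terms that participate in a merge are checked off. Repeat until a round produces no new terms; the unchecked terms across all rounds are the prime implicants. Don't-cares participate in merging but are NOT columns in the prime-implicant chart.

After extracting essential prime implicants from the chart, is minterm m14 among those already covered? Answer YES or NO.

size-2^0 implicants → 0000(✓)  0001(✓)  0010(✓)  0011(✓)  0111(✓)  1010(✓)  1011(✓)  1100(✓)  1101(✓)  1110(✓)
size-2^1 implicants → -010(✓)  -011(✓)  0-11  00-0(✓)  00-1(✓)  000-(✓)  001-(✓)  1-10  101-(✓)  11-0  110-
size-2^2 implicants → -01-  00--
Unchecked terms (primes): -01-, 0-11, 00--, 1-10, 11-0, 110-
Minterm coverage:
  m0 ⊆ 00-- [E]
  m1 ⊆ 00-- [E]
  m2 ⊆ -01-,00--
  m3 ⊆ -01-,0-11,00--
  m7 ⊆ 0-11 [E]
  m10 ⊆ -01-,1-10
  m13 ⊆ 110- [E]
  m14 ⊆ 1-10,11-0
E = {0-11, 00--, 110-}

NO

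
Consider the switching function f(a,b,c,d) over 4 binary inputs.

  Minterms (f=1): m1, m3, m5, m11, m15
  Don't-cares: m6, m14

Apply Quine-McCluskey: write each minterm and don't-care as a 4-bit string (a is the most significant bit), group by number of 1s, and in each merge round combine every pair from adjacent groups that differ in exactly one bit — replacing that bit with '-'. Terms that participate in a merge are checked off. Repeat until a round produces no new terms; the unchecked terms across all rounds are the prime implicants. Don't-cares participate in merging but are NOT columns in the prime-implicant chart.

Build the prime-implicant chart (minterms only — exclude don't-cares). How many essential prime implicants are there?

Round 0: 0001✓ 0011✓ 0101✓ 0110✓ 1011✓ 1110✓ 1111✓
Round 1: -011 -110 0-01 00-1 1-11 111-
PIs = {-011, -110, 0-01, 00-1, 1-11, 111-}
Coverage chart:
  m1: 0-01,00-1
  m3: -011,00-1
  m5: 0-01 ←essential
  m11: -011,1-11
  m15: 1-11,111-
Essential: 0-01

1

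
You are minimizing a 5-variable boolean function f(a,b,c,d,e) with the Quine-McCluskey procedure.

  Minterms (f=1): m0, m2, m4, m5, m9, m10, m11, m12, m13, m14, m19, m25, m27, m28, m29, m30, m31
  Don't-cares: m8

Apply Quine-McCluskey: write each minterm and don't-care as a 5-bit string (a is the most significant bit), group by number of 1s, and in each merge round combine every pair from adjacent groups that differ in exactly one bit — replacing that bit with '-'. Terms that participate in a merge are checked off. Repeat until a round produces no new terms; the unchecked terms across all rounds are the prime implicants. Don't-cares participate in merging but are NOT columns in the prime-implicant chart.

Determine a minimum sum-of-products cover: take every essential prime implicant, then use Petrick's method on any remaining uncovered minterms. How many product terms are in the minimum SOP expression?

6

[col 0] 00000*, 00010*, 00100*, 00101*, 01000*, 01001*, 01010*, 01011*, 01100*, 01101*, 01110*, 10011*, 11001*, 11011*, 11100*, 11101*, 11110*, 11111*
[col 1] -1001*, -1011*, -1100*, -1101*, -1110*, 0-000*, 0-010*, 0-100*, 0-101*, 00-00*, 000-0*, 0010-*, 01-00*, 01-01*, 01-10*, 010-0*, 010-1*, 0100-*, 0101-*, 011-0*, 0110-*, 1-011, 11-01*, 11-11*, 110-1*, 111-0*, 111-1*, 1110-*, 1111-*
[col 2] -1-01, -10-1, -11-0, -110-, 0--00, 0-0-0, 0-10-, 01--0, 01-0-, 010--, 11--1, 111--
Prime implicants: -1-01, -10-1, -11-0, -110-, 0--00, 0-0-0, 0-10-, 01--0, 01-0-, 010--, 1-011, 11--1, 111--
PI chart (minterm → PIs covering it):
  0 | 0--00,0-0-0
  2 | 0-0-0  (sole → essential)
  4 | 0--00,0-10-
  5 | 0-10-  (sole → essential)
  9 | -1-01,-10-1,01-0-,010--
  10 | 0-0-0,01--0,010--
  11 | -10-1,010--
  12 | -11-0,-110-,0--00,0-10-,01--0,01-0-
  13 | -1-01,-110-,0-10-,01-0-
  14 | -11-0,01--0
  19 | 1-011  (sole → essential)
  25 | -1-01,-10-1,11--1
  27 | -10-1,1-011,11--1
  28 | -11-0,-110-,111--
  29 | -1-01,-110-,11--1,111--
  30 | -11-0,111--
  31 | 11--1,111--
Essential prime implicants: 0-0-0, 0-10-, 1-011
Petrick residual → -10-1, -11-0, 11--1
Minimum SOP uses 6 PIs: bc'e + bce' + a'c'e' + a'cd' + ac'de + abe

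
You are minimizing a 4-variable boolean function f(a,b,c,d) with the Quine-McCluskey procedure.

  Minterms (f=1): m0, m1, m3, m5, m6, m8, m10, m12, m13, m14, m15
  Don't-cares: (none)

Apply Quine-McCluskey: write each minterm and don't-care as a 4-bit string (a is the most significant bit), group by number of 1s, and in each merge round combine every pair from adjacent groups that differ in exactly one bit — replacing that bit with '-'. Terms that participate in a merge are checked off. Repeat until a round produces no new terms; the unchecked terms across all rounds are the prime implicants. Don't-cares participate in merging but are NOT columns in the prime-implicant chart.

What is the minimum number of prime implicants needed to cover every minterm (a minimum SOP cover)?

[col 0] 0000*, 0001*, 0011*, 0101*, 0110*, 1000*, 1010*, 1100*, 1101*, 1110*, 1111*
[col 1] -000, -101, -110, 0-01, 00-1, 000-, 1-00*, 1-10*, 10-0*, 11-0*, 11-1*, 110-*, 111-*
[col 2] 1--0, 11--
Prime implicants: -000, -101, -110, 0-01, 00-1, 000-, 1--0, 11--
PI chart (minterm → PIs covering it):
  0 | -000,000-
  1 | 0-01,00-1,000-
  3 | 00-1  (sole → essential)
  5 | -101,0-01
  6 | -110  (sole → essential)
  8 | -000,1--0
  10 | 1--0  (sole → essential)
  12 | 1--0,11--
  13 | -101,11--
  14 | -110,1--0,11--
  15 | 11--  (sole → essential)
Essential prime implicants: -110, 00-1, 1--0, 11--
Petrick residual → -000, -101
Minimum SOP uses 6 PIs: b'c'd' + bc'd + bcd' + a'b'd + ad' + ab

6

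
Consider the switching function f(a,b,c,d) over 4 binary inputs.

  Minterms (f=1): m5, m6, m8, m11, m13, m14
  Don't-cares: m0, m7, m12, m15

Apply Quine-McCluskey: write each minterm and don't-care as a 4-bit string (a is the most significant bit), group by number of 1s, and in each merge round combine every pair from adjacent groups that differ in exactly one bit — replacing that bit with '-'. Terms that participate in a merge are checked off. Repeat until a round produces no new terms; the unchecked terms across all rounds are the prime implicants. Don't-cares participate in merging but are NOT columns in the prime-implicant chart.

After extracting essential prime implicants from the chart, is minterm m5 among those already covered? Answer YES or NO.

[col 0] 0000*, 0101*, 0110*, 0111*, 1000*, 1011*, 1100*, 1101*, 1110*, 1111*
[col 1] -000, -101*, -110*, -111*, 01-1*, 011-*, 1-00, 1-11, 11-0*, 11-1*, 110-*, 111-*
[col 2] -1-1, -11-, 11--
Prime implicants: -000, -1-1, -11-, 1-00, 1-11, 11--
PI chart (minterm → PIs covering it):
  5 | -1-1  (sole → essential)
  6 | -11-  (sole → essential)
  8 | -000,1-00
  11 | 1-11  (sole → essential)
  13 | -1-1,11--
  14 | -11-,11--
Essential prime implicants: -1-1, -11-, 1-11

YES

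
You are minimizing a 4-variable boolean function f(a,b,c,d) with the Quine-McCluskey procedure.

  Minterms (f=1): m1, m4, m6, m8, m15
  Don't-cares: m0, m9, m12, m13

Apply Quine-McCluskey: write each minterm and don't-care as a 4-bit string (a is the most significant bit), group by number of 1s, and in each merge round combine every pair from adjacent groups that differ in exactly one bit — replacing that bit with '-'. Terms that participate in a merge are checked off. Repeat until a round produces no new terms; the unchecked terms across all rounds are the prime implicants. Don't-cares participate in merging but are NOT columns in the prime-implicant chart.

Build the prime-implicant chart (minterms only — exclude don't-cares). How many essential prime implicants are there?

size-2^0 implicants → 0000(✓)  0001(✓)  0100(✓)  0110(✓)  1000(✓)  1001(✓)  1100(✓)  1101(✓)  1111(✓)
size-2^1 implicants → -000(✓)  -001(✓)  -100(✓)  0-00(✓)  000-(✓)  01-0  1-00(✓)  1-01(✓)  100-(✓)  11-1  110-(✓)
size-2^2 implicants → --00  -00-  1-0-
Unchecked terms (primes): --00, -00-, 01-0, 1-0-, 11-1
Minterm coverage:
  m1 ⊆ -00- [E]
  m4 ⊆ --00,01-0
  m6 ⊆ 01-0 [E]
  m8 ⊆ --00,-00-,1-0-
  m15 ⊆ 11-1 [E]
E = {-00-, 01-0, 11-1}

3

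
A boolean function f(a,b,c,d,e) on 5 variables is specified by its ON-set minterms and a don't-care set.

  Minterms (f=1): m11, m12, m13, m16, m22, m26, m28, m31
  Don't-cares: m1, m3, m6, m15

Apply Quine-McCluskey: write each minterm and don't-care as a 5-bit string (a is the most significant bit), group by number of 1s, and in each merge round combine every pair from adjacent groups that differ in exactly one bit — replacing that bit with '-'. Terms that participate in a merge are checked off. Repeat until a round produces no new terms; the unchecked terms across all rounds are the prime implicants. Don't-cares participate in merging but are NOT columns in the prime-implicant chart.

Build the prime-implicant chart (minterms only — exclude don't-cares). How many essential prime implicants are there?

5

size-2^0 implicants → 00001(✓)  00011(✓)  00110(✓)  01011(✓)  01100(✓)  01101(✓)  01111(✓)  10000  10110(✓)  11010  11100(✓)  11111(✓)
size-2^1 implicants → -0110  -1100  -1111  0-011  000-1  01-11  011-1  0110-
Unchecked terms (primes): -0110, -1100, -1111, 0-011, 000-1, 01-11, 011-1, 0110-, 10000, 11010
Minterm coverage:
  m11 ⊆ 0-011,01-11
  m12 ⊆ -1100,0110-
  m13 ⊆ 011-1,0110-
  m16 ⊆ 10000 [E]
  m22 ⊆ -0110 [E]
  m26 ⊆ 11010 [E]
  m28 ⊆ -1100 [E]
  m31 ⊆ -1111 [E]
E = {-0110, -1100, -1111, 10000, 11010}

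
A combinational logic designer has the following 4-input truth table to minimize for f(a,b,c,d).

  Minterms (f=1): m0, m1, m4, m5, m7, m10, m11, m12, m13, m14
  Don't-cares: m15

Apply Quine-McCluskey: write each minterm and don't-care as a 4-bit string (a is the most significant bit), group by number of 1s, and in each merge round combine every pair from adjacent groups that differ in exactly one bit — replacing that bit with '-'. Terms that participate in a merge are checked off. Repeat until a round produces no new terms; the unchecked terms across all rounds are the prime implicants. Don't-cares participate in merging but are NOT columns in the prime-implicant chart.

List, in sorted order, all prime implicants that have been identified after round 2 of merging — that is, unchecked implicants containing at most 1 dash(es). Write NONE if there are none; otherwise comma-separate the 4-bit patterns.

NONE

size-2^0 implicants → 0000(✓)  0001(✓)  0100(✓)  0101(✓)  0111(✓)  1010(✓)  1011(✓)  1100(✓)  1101(✓)  1110(✓)  1111(✓)
size-2^1 implicants → -100(✓)  -101(✓)  -111(✓)  0-00(✓)  0-01(✓)  000-(✓)  01-1(✓)  010-(✓)  1-10(✓)  1-11(✓)  101-(✓)  11-0(✓)  11-1(✓)  110-(✓)  111-(✓)
size-2^2 implicants → -1-1  -10-  0-0-  1-1-  11--
Unchecked terms (primes): -1-1, -10-, 0-0-, 1-1-, 11--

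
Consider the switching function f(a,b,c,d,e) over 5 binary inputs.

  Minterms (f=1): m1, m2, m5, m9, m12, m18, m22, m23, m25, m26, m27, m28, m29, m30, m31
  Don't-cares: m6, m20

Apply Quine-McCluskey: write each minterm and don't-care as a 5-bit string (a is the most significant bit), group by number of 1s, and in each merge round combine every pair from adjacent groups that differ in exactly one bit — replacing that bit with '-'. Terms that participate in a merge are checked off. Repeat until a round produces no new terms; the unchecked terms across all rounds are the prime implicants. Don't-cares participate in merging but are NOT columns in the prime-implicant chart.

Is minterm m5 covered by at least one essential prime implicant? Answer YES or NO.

[col 0] 00001*, 00010*, 00101*, 00110*, 01001*, 01100*, 10010*, 10100*, 10110*, 10111*, 11001*, 11010*, 11011*, 11100*, 11101*, 11110*, 11111*
[col 1] -0010*, -0110*, -1001, -1100, 0-001, 00-01, 00-10*, 1-010*, 1-100*, 1-110*, 1-111*, 10-10*, 101-0*, 1011-*, 11-01*, 11-10*, 11-11*, 110-1*, 1101-*, 111-0*, 111-1*, 1110-*, 1111-*
[col 2] -0-10, 1--10, 1-1-0, 1-11-, 11--1, 11-1-, 111--
Prime implicants: -0-10, -1001, -1100, 0-001, 00-01, 1--10, 1-1-0, 1-11-, 11--1, 11-1-, 111--
PI chart (minterm → PIs covering it):
  1 | 0-001,00-01
  2 | -0-10  (sole → essential)
  5 | 00-01  (sole → essential)
  9 | -1001,0-001
  12 | -1100  (sole → essential)
  18 | -0-10,1--10
  22 | -0-10,1--10,1-1-0,1-11-
  23 | 1-11-  (sole → essential)
  25 | -1001,11--1
  26 | 1--10,11-1-
  27 | 11--1,11-1-
  28 | -1100,1-1-0,111--
  29 | 11--1,111--
  30 | 1--10,1-1-0,1-11-,11-1-,111--
  31 | 1-11-,11--1,11-1-,111--
Essential prime implicants: -0-10, -1100, 00-01, 1-11-

YES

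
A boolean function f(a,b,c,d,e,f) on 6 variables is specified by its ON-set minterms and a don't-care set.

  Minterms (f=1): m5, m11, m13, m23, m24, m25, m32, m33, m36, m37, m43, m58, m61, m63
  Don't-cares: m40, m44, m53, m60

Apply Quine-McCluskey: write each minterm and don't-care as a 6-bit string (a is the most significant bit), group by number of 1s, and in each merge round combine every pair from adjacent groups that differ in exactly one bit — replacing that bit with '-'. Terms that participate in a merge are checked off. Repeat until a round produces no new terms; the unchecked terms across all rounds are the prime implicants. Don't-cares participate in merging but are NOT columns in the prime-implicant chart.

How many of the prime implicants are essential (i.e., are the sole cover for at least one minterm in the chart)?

7

[col 0] 000101*, 001011*, 001101*, 010111, 011000*, 011001*, 100000*, 100001*, 100100*, 100101*, 101000*, 101011*, 101100*, 110101*, 111010, 111100*, 111101*, 111111*
[col 1] -00101, -01011, 00-101, 01100-, 1-0101, 1-1100, 10-000*, 10-100*, 100-00*, 100-01*, 10000-*, 10010-*, 101-00*, 11-101, 1111-1, 11110-
[col 2] 10--00, 100-0-
Prime implicants: -00101, -01011, 00-101, 010111, 01100-, 1-0101, 1-1100, 10--00, 100-0-, 11-101, 111010, 1111-1, 11110-
PI chart (minterm → PIs covering it):
  5 | -00101,00-101
  11 | -01011  (sole → essential)
  13 | 00-101  (sole → essential)
  23 | 010111  (sole → essential)
  24 | 01100-  (sole → essential)
  25 | 01100-  (sole → essential)
  32 | 10--00,100-0-
  33 | 100-0-  (sole → essential)
  36 | 10--00,100-0-
  37 | -00101,1-0101,100-0-
  43 | -01011  (sole → essential)
  58 | 111010  (sole → essential)
  61 | 11-101,1111-1,11110-
  63 | 1111-1  (sole → essential)
Essential prime implicants: -01011, 00-101, 010111, 01100-, 100-0-, 111010, 1111-1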